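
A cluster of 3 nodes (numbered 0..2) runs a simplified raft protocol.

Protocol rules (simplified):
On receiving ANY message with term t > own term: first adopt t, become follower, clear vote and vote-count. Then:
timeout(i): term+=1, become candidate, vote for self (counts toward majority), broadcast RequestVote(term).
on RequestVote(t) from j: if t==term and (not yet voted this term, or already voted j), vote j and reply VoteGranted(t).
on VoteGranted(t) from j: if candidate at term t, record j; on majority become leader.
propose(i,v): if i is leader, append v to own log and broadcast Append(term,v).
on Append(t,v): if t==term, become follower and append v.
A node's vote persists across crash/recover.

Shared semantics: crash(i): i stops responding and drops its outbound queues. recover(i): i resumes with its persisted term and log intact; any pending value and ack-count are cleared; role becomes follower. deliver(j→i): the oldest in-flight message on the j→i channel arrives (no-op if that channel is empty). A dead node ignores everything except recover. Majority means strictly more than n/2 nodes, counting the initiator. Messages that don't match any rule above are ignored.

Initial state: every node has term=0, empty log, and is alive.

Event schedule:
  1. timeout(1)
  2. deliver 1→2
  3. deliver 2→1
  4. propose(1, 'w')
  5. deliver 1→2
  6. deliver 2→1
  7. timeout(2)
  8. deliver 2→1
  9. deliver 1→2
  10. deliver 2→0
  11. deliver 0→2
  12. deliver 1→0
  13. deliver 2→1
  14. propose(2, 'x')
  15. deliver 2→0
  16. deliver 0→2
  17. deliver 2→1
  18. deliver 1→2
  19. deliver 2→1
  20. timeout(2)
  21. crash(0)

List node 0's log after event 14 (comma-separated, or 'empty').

1. timeout(1):  <1:cand t1 ->
2. deliver 1→2:  <2:foll t1 ->
3. deliver 2→1:  <1:lead t1 ->
4. propose(1,'w'):  <1:lead t1 w>
5. deliver 1→2:  <2:foll t1 w>
6. deliver 2→1:  nop
7. timeout(2):  <2:cand t2 w>
8. deliver 2→1:  <1:foll t2 w>
9. deliver 1→2:  <2:lead t2 w>
10. deliver 2→0:  <0:foll t2 ->
11. deliver 0→2:  nop
12. deliver 1→0:  nop
13. deliver 2→1:  nop
14. propose(2,'x'):  <2:lead t2 w,x>

empty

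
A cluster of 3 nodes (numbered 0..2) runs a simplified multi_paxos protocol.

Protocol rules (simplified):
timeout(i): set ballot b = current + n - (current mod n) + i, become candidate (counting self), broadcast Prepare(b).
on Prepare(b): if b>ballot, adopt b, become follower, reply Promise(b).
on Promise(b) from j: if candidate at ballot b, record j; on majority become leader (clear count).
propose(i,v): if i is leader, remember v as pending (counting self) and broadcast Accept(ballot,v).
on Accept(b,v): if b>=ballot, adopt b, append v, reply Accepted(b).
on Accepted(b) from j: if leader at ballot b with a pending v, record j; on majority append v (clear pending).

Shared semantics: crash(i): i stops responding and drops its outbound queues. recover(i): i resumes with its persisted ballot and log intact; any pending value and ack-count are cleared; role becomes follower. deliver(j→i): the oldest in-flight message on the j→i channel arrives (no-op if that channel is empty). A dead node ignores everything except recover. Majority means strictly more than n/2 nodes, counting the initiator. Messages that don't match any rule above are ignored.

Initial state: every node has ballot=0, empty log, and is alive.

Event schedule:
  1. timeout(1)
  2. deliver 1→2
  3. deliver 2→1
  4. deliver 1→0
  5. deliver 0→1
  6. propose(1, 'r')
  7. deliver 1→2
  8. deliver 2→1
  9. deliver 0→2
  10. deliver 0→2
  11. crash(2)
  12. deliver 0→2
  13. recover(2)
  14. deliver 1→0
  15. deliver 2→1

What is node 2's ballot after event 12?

4

1. timeout(1):  <1:cand b4 ->
2. deliver 1→2:  <2:foll b4 ->
3. deliver 2→1:  <1:lead b4 ->
4. deliver 1→0:  <0:foll b4 ->
5. deliver 0→1:  nop
6. propose(1,'r'):  nop
7. deliver 1→2:  <2:foll b4 r>
8. deliver 2→1:  <1:lead b4 r>
9. deliver 0→2:  nop
10. deliver 0→2:  nop
11. crash(2):  <2:✗foll b4 r>
12. deliver 0→2:  nop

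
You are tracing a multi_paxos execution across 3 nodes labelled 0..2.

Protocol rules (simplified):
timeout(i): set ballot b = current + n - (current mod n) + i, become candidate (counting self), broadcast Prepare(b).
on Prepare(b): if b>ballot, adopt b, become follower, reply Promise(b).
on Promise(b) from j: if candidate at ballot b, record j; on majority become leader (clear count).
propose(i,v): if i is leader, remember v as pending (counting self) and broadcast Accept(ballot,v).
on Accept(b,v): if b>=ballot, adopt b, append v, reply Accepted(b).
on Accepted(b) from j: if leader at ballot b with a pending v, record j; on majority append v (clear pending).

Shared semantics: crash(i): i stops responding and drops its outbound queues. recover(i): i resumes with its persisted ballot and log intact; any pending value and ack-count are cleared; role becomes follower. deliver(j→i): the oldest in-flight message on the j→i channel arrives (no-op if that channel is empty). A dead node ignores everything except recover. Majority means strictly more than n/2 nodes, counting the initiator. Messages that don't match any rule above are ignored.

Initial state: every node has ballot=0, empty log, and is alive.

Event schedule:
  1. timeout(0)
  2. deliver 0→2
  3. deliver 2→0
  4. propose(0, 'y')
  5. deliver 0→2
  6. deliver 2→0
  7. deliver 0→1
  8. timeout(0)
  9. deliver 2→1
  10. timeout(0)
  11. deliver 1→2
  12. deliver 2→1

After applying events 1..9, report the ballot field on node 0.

6

after 1 — timeout(0): n0:cand/b3/[-]
after 2 — deliver 0→2: n2:foll/b3/[-]
after 3 — deliver 2→0: n0:lead/b3/[-]
after 4 — propose(0,'y'): ·
after 5 — deliver 0→2: n2:foll/b3/[y]
after 6 — deliver 2→0: n0:lead/b3/[y]
after 7 — deliver 0→1: n1:foll/b3/[-]
after 8 — timeout(0): n0:cand/b6/[y]
after 9 — deliver 2→1: ·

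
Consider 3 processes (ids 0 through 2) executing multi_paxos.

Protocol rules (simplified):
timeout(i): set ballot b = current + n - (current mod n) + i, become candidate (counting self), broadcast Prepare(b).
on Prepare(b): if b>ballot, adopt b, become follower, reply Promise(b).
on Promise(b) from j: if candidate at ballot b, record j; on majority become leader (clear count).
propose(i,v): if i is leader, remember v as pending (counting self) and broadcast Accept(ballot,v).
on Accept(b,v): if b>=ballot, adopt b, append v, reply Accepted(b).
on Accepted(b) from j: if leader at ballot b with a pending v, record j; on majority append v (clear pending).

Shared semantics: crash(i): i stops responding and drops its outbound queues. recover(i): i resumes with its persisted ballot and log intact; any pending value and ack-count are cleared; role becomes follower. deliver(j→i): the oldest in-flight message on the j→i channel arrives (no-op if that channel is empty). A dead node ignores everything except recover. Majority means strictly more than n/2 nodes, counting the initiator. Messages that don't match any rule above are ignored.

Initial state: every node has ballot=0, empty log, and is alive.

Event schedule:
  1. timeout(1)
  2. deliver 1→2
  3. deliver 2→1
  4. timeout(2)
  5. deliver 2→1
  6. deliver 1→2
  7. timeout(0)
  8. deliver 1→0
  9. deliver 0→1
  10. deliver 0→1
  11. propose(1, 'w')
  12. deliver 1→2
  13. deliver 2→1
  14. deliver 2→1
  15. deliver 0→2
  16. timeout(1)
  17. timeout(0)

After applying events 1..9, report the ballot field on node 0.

1. timeout(1):  <1:cand b4 ->
2. deliver 1→2:  <2:foll b4 ->
3. deliver 2→1:  <1:lead b4 ->
4. timeout(2):  <2:cand b8 ->
5. deliver 2→1:  <1:foll b8 ->
6. deliver 1→2:  <2:lead b8 ->
7. timeout(0):  <0:cand b3 ->
8. deliver 1→0:  <0:foll b4 ->
9. deliver 0→1:  nop

4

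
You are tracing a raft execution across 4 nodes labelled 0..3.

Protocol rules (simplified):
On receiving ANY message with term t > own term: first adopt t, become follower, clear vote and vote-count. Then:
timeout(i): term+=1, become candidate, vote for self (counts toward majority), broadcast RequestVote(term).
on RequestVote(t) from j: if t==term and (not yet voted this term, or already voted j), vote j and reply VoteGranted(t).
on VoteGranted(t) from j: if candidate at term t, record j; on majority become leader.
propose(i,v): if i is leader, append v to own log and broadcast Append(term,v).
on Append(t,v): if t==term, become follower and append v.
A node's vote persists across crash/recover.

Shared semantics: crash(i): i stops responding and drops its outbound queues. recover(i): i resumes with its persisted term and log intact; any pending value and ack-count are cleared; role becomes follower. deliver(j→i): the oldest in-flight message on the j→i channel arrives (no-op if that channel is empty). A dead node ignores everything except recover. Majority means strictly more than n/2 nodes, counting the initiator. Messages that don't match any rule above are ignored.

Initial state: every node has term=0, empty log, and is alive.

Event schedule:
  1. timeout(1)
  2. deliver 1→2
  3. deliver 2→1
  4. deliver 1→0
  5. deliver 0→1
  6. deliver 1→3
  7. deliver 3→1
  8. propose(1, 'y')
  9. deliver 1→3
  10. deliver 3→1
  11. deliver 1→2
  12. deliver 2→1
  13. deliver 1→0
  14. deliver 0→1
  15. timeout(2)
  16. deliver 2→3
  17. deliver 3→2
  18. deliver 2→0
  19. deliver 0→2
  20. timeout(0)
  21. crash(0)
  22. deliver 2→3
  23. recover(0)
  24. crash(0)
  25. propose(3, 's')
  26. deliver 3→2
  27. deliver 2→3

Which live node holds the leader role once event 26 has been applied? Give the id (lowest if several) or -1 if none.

e1 timeout(1): 1[cand,t=1,-]
e2 deliver 1→2: 2[foll,t=1,-]
e3 deliver 2→1: ·
e4 deliver 1→0: 0[foll,t=1,-]
e5 deliver 0→1: 1[lead,t=1,-]
e6 deliver 1→3: 3[foll,t=1,-]
e7 deliver 3→1: ·
e8 propose(1,'y'): 1[lead,t=1,y]
e9 deliver 1→3: 3[foll,t=1,y]
e10 deliver 3→1: ·
e11 deliver 1→2: 2[foll,t=1,y]
e12 deliver 2→1: ·
e13 deliver 1→0: 0[foll,t=1,y]
e14 deliver 0→1: ·
e15 timeout(2): 2[cand,t=2,y]
e16 deliver 2→3: 3[foll,t=2,y]
e17 deliver 3→2: ·
e18 deliver 2→0: 0[foll,t=2,y]
e19 deliver 0→2: 2[lead,t=2,y]
e20 timeout(0): 0[cand,t=3,y]
e21 crash(0): 0[✗cand,t=3,y]
e22 deliver 2→3: ·
e23 recover(0): 0[foll,t=3,y]
e24 crash(0): 0[✗foll,t=3,y]
e25 propose(3,'s'): ·
e26 deliver 3→2: ·

1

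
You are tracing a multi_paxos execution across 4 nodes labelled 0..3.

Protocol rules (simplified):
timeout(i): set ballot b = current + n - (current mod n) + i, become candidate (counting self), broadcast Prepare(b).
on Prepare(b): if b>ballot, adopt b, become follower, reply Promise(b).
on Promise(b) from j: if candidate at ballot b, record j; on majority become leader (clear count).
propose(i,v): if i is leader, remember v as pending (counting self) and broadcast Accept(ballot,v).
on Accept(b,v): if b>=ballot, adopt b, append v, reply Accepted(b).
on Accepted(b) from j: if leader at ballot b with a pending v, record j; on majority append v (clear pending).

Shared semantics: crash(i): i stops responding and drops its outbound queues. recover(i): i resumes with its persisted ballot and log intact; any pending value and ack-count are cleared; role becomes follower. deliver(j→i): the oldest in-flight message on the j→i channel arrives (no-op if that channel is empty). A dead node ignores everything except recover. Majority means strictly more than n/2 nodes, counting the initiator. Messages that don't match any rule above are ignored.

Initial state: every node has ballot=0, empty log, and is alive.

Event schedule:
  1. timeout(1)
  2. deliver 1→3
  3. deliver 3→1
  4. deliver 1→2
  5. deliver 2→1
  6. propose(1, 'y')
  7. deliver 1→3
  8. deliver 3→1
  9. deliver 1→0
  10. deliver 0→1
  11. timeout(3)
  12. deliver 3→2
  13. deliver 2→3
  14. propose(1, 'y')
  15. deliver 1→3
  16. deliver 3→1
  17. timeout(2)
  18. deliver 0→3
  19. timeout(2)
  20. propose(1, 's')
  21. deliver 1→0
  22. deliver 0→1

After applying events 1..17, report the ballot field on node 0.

[1] timeout(1) → N1(cand b5 [-])
[2] deliver 1→3 → N3(foll b5 [-])
[3] deliver 3→1 → ∅
[4] deliver 1→2 → N2(foll b5 [-])
[5] deliver 2→1 → N1(lead b5 [-])
[6] propose(1,'y') → ∅
[7] deliver 1→3 → N3(foll b5 [y])
[8] deliver 3→1 → ∅
[9] deliver 1→0 → N0(foll b5 [-])
[10] deliver 0→1 → ∅
[11] timeout(3) → N3(cand b11 [y])
[12] deliver 3→2 → N2(foll b11 [-])
[13] deliver 2→3 → ∅
[14] propose(1,'y') → ∅
[15] deliver 1→3 → ∅
[16] deliver 3→1 → N1(foll b11 [-])
[17] timeout(2) → N2(cand b14 [-])

5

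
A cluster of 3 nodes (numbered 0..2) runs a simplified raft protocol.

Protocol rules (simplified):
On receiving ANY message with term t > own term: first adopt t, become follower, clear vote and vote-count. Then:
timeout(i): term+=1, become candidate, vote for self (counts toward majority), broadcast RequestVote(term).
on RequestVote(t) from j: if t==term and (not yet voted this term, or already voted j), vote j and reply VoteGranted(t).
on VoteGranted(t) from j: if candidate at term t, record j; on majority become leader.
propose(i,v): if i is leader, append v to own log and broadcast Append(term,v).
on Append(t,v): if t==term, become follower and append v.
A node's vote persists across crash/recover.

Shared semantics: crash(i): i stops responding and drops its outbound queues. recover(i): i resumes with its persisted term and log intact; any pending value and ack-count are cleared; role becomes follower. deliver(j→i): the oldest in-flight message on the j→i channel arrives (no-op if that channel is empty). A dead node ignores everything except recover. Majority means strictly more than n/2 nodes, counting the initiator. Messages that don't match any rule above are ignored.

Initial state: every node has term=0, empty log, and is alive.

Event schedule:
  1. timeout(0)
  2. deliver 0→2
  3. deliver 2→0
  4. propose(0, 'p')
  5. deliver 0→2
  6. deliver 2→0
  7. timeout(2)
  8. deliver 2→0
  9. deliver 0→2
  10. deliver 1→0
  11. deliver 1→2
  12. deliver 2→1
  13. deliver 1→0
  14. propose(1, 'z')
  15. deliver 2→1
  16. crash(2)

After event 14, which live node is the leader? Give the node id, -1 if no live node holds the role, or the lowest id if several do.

2

e1 timeout(0): 0[cand,t=1,-]
e2 deliver 0→2: 2[foll,t=1,-]
e3 deliver 2→0: 0[lead,t=1,-]
e4 propose(0,'p'): 0[lead,t=1,p]
e5 deliver 0→2: 2[foll,t=1,p]
e6 deliver 2→0: ·
e7 timeout(2): 2[cand,t=2,p]
e8 deliver 2→0: 0[foll,t=2,p]
e9 deliver 0→2: 2[lead,t=2,p]
e10 deliver 1→0: ·
e11 deliver 1→2: ·
e12 deliver 2→1: 1[foll,t=2,-]
e13 deliver 1→0: ·
e14 propose(1,'z'): ·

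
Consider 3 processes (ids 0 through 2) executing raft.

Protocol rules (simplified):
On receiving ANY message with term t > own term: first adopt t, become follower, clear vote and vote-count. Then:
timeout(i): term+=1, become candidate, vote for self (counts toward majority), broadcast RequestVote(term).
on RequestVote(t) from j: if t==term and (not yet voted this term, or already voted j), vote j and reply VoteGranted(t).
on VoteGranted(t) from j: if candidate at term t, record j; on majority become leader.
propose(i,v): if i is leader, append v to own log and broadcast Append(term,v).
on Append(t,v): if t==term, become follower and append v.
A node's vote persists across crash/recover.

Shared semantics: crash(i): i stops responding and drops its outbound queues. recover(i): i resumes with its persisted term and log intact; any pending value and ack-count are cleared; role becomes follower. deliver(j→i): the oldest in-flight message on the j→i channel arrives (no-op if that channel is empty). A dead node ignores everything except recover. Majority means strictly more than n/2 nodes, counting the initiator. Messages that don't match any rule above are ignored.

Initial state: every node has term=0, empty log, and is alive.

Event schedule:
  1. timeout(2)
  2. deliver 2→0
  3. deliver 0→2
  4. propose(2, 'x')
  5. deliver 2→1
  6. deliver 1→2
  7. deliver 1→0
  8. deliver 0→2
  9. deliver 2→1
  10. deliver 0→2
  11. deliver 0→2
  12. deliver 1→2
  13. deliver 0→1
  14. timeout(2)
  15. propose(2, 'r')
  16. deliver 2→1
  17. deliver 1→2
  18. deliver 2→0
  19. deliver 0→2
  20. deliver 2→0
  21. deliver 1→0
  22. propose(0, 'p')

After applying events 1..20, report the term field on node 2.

2

after 1 — timeout(2): n2:cand/t1/[-]
after 2 — deliver 2→0: n0:foll/t1/[-]
after 3 — deliver 0→2: n2:lead/t1/[-]
after 4 — propose(2,'x'): n2:lead/t1/[x]
after 5 — deliver 2→1: n1:foll/t1/[-]
after 6 — deliver 1→2: ·
after 7 — deliver 1→0: ·
after 8 — deliver 0→2: ·
after 9 — deliver 2→1: n1:foll/t1/[x]
after 10 — deliver 0→2: ·
after 11 — deliver 0→2: ·
after 12 — deliver 1→2: ·
after 13 — deliver 0→1: ·
after 14 — timeout(2): n2:cand/t2/[x]
after 15 — propose(2,'r'): ·
after 16 — deliver 2→1: n1:foll/t2/[x]
after 17 — deliver 1→2: n2:lead/t2/[x]
after 18 — deliver 2→0: n0:foll/t1/[x]
after 19 — deliver 0→2: ·
after 20 — deliver 2→0: n0:foll/t2/[x]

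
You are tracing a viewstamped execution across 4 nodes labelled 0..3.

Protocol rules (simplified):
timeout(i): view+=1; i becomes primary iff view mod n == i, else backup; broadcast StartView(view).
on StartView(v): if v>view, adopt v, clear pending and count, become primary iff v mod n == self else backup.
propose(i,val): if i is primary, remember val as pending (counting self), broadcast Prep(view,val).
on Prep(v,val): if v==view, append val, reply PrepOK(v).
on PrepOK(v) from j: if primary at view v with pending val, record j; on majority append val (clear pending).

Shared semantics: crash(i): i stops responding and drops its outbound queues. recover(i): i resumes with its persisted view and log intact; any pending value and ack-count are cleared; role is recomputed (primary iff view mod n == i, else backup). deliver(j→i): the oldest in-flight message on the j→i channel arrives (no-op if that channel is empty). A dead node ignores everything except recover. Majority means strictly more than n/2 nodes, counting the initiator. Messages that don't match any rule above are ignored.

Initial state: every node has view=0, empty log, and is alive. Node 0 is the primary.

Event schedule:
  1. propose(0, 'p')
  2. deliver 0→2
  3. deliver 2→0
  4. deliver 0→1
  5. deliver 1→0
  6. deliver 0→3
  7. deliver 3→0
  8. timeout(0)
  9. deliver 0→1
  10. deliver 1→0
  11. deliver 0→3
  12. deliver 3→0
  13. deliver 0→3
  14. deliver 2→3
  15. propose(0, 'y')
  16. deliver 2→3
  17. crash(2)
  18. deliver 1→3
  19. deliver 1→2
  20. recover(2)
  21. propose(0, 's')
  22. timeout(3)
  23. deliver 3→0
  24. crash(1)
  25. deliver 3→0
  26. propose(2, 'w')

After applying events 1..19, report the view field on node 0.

1

after 1 — propose(0,'p'): ·
after 2 — deliver 0→2: n2:back/v0/[p]
after 3 — deliver 2→0: ·
after 4 — deliver 0→1: n1:back/v0/[p]
after 5 — deliver 1→0: n0:prim/v0/[p]
after 6 — deliver 0→3: n3:back/v0/[p]
after 7 — deliver 3→0: ·
after 8 — timeout(0): n0:back/v1/[p]
after 9 — deliver 0→1: n1:prim/v1/[p]
after 10 — deliver 1→0: ·
after 11 — deliver 0→3: n3:back/v1/[p]
after 12 — deliver 3→0: ·
after 13 — deliver 0→3: ·
after 14 — deliver 2→3: ·
after 15 — propose(0,'y'): ·
after 16 — deliver 2→3: ·
after 17 — crash(2): n2:✗back/v0/[p]
after 18 — deliver 1→3: ·
after 19 — deliver 1→2: ·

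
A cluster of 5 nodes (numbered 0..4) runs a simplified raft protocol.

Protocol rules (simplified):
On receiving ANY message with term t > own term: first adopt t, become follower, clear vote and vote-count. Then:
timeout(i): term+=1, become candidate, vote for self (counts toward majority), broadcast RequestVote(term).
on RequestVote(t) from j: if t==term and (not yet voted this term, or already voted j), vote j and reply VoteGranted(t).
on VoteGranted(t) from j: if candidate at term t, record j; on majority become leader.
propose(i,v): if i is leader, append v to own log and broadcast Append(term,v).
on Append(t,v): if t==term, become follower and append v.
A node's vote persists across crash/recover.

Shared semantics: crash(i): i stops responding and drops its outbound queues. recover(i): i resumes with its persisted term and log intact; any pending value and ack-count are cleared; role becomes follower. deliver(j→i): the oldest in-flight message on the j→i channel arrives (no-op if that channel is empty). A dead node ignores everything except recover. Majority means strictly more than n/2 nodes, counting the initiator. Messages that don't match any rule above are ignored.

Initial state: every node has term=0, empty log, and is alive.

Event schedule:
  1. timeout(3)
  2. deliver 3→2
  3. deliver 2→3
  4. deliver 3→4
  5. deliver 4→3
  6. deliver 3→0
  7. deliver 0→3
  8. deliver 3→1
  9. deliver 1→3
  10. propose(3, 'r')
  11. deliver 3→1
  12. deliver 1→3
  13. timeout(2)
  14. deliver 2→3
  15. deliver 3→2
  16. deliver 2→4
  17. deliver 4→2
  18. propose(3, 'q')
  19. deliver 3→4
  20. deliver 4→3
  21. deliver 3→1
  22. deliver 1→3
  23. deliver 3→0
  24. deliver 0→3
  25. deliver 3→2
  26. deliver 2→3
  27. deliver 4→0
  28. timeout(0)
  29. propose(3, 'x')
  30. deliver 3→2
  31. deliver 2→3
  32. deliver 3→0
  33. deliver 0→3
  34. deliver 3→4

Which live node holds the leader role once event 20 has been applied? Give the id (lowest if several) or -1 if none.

after 1 — timeout(3): n3:cand/t1/[-]
after 2 — deliver 3→2: n2:foll/t1/[-]
after 3 — deliver 2→3: ·
after 4 — deliver 3→4: n4:foll/t1/[-]
after 5 — deliver 4→3: n3:lead/t1/[-]
after 6 — deliver 3→0: n0:foll/t1/[-]
after 7 — deliver 0→3: ·
after 8 — deliver 3→1: n1:foll/t1/[-]
after 9 — deliver 1→3: ·
after 10 — propose(3,'r'): n3:lead/t1/[r]
after 11 — deliver 3→1: n1:foll/t1/[r]
after 12 — deliver 1→3: ·
after 13 — timeout(2): n2:cand/t2/[-]
after 14 — deliver 2→3: n3:foll/t2/[r]
after 15 — deliver 3→2: ·
after 16 — deliver 2→4: n4:foll/t2/[-]
after 17 — deliver 4→2: ·
after 18 — propose(3,'q'): ·
after 19 — deliver 3→4: ·
after 20 — deliver 4→3: ·

-1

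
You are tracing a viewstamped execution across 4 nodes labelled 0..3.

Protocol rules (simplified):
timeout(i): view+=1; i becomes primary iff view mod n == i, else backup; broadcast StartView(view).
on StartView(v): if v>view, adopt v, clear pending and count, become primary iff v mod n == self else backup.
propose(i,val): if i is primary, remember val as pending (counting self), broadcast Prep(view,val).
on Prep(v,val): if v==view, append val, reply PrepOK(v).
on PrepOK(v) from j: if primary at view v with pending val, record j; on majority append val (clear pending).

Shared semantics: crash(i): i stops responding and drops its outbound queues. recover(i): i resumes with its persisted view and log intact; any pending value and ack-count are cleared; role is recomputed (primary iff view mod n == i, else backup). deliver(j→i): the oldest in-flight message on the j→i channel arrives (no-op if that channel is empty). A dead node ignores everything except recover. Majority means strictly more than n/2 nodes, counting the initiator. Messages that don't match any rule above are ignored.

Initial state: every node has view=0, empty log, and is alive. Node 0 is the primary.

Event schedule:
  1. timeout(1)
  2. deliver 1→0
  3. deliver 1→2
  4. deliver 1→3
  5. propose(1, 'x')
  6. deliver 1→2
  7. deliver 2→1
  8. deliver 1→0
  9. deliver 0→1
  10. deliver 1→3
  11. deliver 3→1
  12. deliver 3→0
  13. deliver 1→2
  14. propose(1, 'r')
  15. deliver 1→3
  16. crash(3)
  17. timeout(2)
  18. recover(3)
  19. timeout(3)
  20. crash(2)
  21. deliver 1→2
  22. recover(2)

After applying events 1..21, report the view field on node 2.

2

after 1 — timeout(1): n1:prim/v1/[-]
after 2 — deliver 1→0: n0:back/v1/[-]
after 3 — deliver 1→2: n2:back/v1/[-]
after 4 — deliver 1→3: n3:back/v1/[-]
after 5 — propose(1,'x'): ·
after 6 — deliver 1→2: n2:back/v1/[x]
after 7 — deliver 2→1: ·
after 8 — deliver 1→0: n0:back/v1/[x]
after 9 — deliver 0→1: n1:prim/v1/[x]
after 10 — deliver 1→3: n3:back/v1/[x]
after 11 — deliver 3→1: ·
after 12 — deliver 3→0: ·
after 13 — deliver 1→2: ·
after 14 — propose(1,'r'): ·
after 15 — deliver 1→3: n3:back/v1/[x,r]
after 16 — crash(3): n3:✗back/v1/[x,r]
after 17 — timeout(2): n2:prim/v2/[x]
after 18 — recover(3): n3:back/v1/[x,r]
after 19 — timeout(3): n3:back/v2/[x,r]
after 20 — crash(2): n2:✗prim/v2/[x]
after 21 — deliver 1→2: ·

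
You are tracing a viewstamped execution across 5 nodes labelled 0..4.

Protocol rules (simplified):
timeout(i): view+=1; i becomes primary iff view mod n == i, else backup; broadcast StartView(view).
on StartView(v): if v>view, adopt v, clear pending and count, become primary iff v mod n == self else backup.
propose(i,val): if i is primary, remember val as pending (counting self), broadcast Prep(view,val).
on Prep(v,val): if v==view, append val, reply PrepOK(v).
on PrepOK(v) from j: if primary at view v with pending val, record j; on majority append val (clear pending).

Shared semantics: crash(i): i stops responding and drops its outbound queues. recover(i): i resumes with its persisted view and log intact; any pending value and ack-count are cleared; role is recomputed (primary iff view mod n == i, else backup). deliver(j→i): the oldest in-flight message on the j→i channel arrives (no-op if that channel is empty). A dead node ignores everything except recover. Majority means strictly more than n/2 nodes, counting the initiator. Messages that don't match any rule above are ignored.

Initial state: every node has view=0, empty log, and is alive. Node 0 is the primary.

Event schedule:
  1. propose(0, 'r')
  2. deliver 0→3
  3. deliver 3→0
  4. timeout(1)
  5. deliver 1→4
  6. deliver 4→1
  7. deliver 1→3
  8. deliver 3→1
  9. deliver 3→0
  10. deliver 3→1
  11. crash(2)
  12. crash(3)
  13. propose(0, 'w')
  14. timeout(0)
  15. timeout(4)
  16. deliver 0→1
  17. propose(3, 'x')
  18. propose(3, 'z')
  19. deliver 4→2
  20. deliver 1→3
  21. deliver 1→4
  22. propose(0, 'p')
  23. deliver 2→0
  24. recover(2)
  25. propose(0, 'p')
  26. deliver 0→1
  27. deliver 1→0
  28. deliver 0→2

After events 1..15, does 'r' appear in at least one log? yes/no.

yes

1. propose(0,'r'):  nop
2. deliver 0→3:  <3:back v0 r>
3. deliver 3→0:  nop
4. timeout(1):  <1:prim v1 ->
5. deliver 1→4:  <4:back v1 ->
6. deliver 4→1:  nop
7. deliver 1→3:  <3:back v1 r>
8. deliver 3→1:  nop
9. deliver 3→0:  nop
10. deliver 3→1:  nop
11. crash(2):  <2:✗back v0 ->
12. crash(3):  <3:✗back v1 r>
13. propose(0,'w'):  nop
14. timeout(0):  <0:back v1 ->
15. timeout(4):  <4:back v2 ->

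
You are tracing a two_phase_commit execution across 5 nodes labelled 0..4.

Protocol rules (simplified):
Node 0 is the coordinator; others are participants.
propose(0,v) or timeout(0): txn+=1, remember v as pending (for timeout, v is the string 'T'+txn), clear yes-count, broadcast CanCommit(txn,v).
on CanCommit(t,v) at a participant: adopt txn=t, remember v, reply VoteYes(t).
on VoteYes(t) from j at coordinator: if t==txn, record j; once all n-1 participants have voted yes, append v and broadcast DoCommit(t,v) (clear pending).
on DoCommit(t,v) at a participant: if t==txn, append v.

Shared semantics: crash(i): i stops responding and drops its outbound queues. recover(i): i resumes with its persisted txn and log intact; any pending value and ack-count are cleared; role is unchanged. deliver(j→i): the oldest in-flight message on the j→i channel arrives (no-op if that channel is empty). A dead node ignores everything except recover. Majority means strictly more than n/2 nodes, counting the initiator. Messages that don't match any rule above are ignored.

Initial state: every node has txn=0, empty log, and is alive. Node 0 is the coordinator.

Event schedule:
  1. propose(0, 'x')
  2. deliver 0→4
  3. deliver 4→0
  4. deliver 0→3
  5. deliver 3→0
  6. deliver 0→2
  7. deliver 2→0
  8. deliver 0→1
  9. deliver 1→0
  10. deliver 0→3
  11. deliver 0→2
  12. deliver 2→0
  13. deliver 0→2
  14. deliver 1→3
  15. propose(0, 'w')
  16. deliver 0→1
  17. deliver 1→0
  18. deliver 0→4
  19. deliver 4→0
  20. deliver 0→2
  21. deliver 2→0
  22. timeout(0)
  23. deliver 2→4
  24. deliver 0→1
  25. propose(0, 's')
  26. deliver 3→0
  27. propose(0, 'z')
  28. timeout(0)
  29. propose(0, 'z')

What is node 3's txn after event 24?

step 1 propose(0,'x'): 0={coor,t=1,log=-}
step 2 deliver 0→4: 4={part,t=1,log=-}
step 3 deliver 4→0: —
step 4 deliver 0→3: 3={part,t=1,log=-}
step 5 deliver 3→0: —
step 6 deliver 0→2: 2={part,t=1,log=-}
step 7 deliver 2→0: —
step 8 deliver 0→1: 1={part,t=1,log=-}
step 9 deliver 1→0: 0={coor,t=1,log=x}
step 10 deliver 0→3: 3={part,t=1,log=x}
step 11 deliver 0→2: 2={part,t=1,log=x}
step 12 deliver 2→0: —
step 13 deliver 0→2: —
step 14 deliver 1→3: —
step 15 propose(0,'w'): 0={coor,t=2,log=x}
step 16 deliver 0→1: 1={part,t=1,log=x}
step 17 deliver 1→0: —
step 18 deliver 0→4: 4={part,t=1,log=x}
step 19 deliver 4→0: —
step 20 deliver 0→2: 2={part,t=2,log=x}
step 21 deliver 2→0: —
step 22 timeout(0): 0={coor,t=3,log=x}
step 23 deliver 2→4: —
step 24 deliver 0→1: 1={part,t=2,log=x}

1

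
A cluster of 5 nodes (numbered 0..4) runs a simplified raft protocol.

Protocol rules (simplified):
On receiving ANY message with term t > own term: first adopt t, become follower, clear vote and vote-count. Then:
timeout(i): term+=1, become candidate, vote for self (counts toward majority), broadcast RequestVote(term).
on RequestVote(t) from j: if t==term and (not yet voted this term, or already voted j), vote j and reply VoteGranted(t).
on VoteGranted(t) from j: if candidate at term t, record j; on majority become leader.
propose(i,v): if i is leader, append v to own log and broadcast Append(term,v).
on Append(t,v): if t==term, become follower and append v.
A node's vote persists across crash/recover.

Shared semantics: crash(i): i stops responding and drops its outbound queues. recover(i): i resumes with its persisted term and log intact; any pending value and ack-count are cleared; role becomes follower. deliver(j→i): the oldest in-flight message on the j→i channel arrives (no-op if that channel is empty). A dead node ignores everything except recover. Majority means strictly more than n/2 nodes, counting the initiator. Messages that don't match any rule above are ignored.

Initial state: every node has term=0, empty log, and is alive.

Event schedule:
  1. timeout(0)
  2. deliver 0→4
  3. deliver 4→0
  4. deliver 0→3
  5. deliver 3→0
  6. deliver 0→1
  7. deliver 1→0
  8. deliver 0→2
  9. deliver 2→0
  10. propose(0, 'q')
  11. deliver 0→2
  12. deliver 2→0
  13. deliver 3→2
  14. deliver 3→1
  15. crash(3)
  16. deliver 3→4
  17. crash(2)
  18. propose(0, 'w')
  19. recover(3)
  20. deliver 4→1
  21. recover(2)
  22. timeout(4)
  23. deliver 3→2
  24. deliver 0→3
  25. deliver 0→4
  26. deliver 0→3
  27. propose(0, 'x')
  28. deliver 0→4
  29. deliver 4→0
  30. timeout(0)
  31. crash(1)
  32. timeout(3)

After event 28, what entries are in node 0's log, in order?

e1 timeout(0): 0[cand,t=1,-]
e2 deliver 0→4: 4[foll,t=1,-]
e3 deliver 4→0: ·
e4 deliver 0→3: 3[foll,t=1,-]
e5 deliver 3→0: 0[lead,t=1,-]
e6 deliver 0→1: 1[foll,t=1,-]
e7 deliver 1→0: ·
e8 deliver 0→2: 2[foll,t=1,-]
e9 deliver 2→0: ·
e10 propose(0,'q'): 0[lead,t=1,q]
e11 deliver 0→2: 2[foll,t=1,q]
e12 deliver 2→0: ·
e13 deliver 3→2: ·
e14 deliver 3→1: ·
e15 crash(3): 3[✗foll,t=1,-]
e16 deliver 3→4: ·
e17 crash(2): 2[✗foll,t=1,q]
e18 propose(0,'w'): 0[lead,t=1,q,w]
e19 recover(3): 3[foll,t=1,-]
e20 deliver 4→1: ·
e21 recover(2): 2[foll,t=1,q]
e22 timeout(4): 4[cand,t=2,-]
e23 deliver 3→2: ·
e24 deliver 0→3: 3[foll,t=1,q]
e25 deliver 0→4: ·
e26 deliver 0→3: 3[foll,t=1,q,w]
e27 propose(0,'x'): 0[lead,t=1,q,w,x]
e28 deliver 0→4: ·

q,w,x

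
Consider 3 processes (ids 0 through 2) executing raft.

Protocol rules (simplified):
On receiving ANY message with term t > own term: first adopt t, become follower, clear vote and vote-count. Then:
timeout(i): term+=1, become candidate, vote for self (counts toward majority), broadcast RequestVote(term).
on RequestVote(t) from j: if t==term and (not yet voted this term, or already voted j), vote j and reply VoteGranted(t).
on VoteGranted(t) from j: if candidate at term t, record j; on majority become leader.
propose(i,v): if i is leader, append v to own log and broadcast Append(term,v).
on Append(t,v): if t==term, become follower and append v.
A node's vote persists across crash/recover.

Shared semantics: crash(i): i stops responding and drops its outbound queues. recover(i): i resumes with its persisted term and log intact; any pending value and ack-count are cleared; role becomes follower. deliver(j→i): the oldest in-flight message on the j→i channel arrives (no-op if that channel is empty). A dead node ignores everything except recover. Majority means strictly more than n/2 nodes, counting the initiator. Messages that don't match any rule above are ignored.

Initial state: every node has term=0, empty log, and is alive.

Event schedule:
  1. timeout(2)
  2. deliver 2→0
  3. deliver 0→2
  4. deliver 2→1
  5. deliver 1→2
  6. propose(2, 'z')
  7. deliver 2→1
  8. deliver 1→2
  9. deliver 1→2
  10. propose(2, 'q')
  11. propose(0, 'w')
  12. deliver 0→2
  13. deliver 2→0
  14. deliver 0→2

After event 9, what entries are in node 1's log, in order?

z

e1 timeout(2): 2[cand,t=1,-]
e2 deliver 2→0: 0[foll,t=1,-]
e3 deliver 0→2: 2[lead,t=1,-]
e4 deliver 2→1: 1[foll,t=1,-]
e5 deliver 1→2: ·
e6 propose(2,'z'): 2[lead,t=1,z]
e7 deliver 2→1: 1[foll,t=1,z]
e8 deliver 1→2: ·
e9 deliver 1→2: ·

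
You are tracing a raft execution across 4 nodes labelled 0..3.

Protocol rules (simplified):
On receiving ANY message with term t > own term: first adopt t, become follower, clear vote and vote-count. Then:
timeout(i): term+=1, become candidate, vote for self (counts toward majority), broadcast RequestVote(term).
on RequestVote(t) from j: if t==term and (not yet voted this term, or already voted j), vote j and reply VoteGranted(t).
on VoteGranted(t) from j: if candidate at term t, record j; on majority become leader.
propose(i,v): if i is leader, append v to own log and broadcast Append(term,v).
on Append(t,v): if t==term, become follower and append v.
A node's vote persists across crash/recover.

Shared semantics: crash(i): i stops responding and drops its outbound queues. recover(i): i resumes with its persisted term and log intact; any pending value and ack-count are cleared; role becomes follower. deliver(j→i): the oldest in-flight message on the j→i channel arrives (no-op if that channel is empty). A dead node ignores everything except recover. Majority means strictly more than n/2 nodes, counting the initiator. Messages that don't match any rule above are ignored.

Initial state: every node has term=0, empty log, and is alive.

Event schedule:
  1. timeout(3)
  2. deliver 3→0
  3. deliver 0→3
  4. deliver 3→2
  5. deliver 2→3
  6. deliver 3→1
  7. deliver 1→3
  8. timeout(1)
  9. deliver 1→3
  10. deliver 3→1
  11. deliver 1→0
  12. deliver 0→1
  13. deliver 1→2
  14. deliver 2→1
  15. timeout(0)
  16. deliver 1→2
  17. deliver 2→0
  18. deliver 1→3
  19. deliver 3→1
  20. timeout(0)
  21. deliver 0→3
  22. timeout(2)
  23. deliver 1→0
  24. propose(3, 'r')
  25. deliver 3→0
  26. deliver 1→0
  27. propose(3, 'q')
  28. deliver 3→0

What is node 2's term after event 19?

2

after 1 — timeout(3): n3:cand/t1/[-]
after 2 — deliver 3→0: n0:foll/t1/[-]
after 3 — deliver 0→3: ·
after 4 — deliver 3→2: n2:foll/t1/[-]
after 5 — deliver 2→3: n3:lead/t1/[-]
after 6 — deliver 3→1: n1:foll/t1/[-]
after 7 — deliver 1→3: ·
after 8 — timeout(1): n1:cand/t2/[-]
after 9 — deliver 1→3: n3:foll/t2/[-]
after 10 — deliver 3→1: ·
after 11 — deliver 1→0: n0:foll/t2/[-]
after 12 — deliver 0→1: n1:lead/t2/[-]
after 13 — deliver 1→2: n2:foll/t2/[-]
after 14 — deliver 2→1: ·
after 15 — timeout(0): n0:cand/t3/[-]
after 16 — deliver 1→2: ·
after 17 — deliver 2→0: ·
after 18 — deliver 1→3: ·
after 19 — deliver 3→1: ·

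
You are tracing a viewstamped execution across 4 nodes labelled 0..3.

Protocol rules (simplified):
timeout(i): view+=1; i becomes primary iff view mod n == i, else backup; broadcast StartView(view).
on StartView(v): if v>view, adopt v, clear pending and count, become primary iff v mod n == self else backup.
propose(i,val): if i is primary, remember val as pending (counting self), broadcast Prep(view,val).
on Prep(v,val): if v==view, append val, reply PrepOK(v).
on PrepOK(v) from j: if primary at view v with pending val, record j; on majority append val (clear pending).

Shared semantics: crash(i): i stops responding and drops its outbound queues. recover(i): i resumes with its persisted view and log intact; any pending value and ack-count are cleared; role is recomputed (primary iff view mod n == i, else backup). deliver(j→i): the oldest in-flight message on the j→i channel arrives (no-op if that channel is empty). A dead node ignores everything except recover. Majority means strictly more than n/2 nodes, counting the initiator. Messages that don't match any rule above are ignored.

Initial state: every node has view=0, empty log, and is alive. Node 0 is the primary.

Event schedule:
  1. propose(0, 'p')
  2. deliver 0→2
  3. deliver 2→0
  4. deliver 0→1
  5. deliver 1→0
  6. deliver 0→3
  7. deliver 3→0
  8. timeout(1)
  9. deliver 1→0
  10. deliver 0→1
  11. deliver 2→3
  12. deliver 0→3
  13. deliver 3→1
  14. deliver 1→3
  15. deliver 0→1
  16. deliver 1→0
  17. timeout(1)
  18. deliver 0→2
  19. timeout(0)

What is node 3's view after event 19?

[1] propose(0,'p') → ∅
[2] deliver 0→2 → N2(back v0 [p])
[3] deliver 2→0 → ∅
[4] deliver 0→1 → N1(back v0 [p])
[5] deliver 1→0 → N0(prim v0 [p])
[6] deliver 0→3 → N3(back v0 [p])
[7] deliver 3→0 → ∅
[8] timeout(1) → N1(prim v1 [p])
[9] deliver 1→0 → N0(back v1 [p])
[10] deliver 0→1 → ∅
[11] deliver 2→3 → ∅
[12] deliver 0→3 → ∅
[13] deliver 3→1 → ∅
[14] deliver 1→3 → N3(back v1 [p])
[15] deliver 0→1 → ∅
[16] deliver 1→0 → ∅
[17] timeout(1) → N1(back v2 [p])
[18] deliver 0→2 → ∅
[19] timeout(0) → N0(back v2 [p])

1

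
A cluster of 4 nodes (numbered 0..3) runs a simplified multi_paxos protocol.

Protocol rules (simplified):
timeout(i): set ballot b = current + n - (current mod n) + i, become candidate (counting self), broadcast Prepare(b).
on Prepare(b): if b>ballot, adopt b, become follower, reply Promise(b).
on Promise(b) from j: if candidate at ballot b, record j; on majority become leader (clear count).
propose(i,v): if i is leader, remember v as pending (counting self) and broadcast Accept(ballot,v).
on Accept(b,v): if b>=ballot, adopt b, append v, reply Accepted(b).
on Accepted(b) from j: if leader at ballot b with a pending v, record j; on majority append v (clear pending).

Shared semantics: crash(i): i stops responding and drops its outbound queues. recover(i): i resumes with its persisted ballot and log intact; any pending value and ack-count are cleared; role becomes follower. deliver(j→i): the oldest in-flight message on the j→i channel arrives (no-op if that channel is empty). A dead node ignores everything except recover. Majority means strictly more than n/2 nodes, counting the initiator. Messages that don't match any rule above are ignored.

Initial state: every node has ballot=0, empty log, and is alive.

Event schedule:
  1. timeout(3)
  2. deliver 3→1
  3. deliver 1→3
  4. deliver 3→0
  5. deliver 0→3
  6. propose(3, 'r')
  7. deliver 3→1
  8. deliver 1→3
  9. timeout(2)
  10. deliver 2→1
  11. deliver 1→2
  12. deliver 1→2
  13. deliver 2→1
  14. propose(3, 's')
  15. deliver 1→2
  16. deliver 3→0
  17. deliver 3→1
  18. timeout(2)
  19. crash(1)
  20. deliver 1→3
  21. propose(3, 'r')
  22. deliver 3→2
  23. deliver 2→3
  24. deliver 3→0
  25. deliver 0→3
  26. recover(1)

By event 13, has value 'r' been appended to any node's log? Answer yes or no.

1. timeout(3):  <3:cand b7 ->
2. deliver 3→1:  <1:foll b7 ->
3. deliver 1→3:  nop
4. deliver 3→0:  <0:foll b7 ->
5. deliver 0→3:  <3:lead b7 ->
6. propose(3,'r'):  nop
7. deliver 3→1:  <1:foll b7 r>
8. deliver 1→3:  nop
9. timeout(2):  <2:cand b6 ->
10. deliver 2→1:  nop
11. deliver 1→2:  nop
12. deliver 1→2:  nop
13. deliver 2→1:  nop

yes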